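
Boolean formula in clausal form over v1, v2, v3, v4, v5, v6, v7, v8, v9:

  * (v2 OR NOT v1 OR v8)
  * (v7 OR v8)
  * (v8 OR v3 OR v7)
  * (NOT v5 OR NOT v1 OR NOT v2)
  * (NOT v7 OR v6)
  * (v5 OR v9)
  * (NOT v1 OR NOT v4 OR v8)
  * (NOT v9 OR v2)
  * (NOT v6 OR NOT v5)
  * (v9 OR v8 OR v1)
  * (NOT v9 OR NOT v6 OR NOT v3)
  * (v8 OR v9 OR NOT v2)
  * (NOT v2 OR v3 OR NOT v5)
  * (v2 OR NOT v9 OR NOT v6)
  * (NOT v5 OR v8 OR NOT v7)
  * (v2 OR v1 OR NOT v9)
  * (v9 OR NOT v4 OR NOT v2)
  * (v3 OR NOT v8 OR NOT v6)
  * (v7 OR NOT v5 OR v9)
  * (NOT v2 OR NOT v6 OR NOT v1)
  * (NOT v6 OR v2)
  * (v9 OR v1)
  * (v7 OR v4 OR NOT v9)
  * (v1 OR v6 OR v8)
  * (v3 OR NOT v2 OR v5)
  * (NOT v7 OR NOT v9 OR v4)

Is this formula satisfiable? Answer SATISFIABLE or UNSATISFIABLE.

Try v1 = False.
  then v9 is forced to True.
  then v2 is forced to True.
The remaining clauses are satisfied by v3 = True, v4 = True, v5 = False, v6 = False, v7 = False, v8 = True.
So v1 = F, v2 = T, v3 = T, v4 = T, v5 = F, v6 = F, v7 = F, v8 = T, v9 = T is a satisfying assignment.

SATISFIABLE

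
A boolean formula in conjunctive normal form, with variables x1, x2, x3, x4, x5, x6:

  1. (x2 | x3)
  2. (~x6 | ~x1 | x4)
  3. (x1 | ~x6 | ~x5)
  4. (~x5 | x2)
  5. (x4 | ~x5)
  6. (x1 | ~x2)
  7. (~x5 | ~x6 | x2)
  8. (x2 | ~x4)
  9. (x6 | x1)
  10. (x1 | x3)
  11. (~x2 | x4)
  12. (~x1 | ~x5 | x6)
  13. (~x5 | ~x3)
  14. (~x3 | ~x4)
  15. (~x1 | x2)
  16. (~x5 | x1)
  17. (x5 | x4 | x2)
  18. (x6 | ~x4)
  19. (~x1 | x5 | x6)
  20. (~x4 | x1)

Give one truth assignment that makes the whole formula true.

x1 = True, x2 = True, x3 = False, x4 = True, x5 = False, x6 = True

Set x1 = True and propagate.
  then x2 is forced to True.
  then x4 is forced to True.
  then x3 is forced to False.
  then x6 is forced to True.
x5 is now unconstrained; take x5 = False.
Every clause has at least one true literal under this assignment.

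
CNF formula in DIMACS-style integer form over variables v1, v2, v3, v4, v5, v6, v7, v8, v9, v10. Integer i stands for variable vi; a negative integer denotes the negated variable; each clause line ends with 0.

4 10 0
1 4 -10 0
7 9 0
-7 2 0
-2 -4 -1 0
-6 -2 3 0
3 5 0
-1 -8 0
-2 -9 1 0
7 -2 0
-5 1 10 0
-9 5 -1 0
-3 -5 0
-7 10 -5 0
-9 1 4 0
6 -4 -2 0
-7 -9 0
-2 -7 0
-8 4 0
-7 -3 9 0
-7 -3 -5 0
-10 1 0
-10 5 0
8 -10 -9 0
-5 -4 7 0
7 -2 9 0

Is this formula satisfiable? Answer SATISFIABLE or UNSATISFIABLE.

SATISFIABLE

Branch on v1: take v1 = False.
  then v10 is forced to False.
  then v4 is forced to True.
  then v5 is forced to False.
  then v3 is forced to True.
For the remaining variables, v2 = False, v6 = True, v7 = False, v8 = True, v9 = True works.
Every clause has at least one true literal under this assignment.
So v1=F, v2=F, v3=T, v4=T, v5=F, v6=T, v7=F, v8=T, v9=T, v10=F is a satisfying assignment.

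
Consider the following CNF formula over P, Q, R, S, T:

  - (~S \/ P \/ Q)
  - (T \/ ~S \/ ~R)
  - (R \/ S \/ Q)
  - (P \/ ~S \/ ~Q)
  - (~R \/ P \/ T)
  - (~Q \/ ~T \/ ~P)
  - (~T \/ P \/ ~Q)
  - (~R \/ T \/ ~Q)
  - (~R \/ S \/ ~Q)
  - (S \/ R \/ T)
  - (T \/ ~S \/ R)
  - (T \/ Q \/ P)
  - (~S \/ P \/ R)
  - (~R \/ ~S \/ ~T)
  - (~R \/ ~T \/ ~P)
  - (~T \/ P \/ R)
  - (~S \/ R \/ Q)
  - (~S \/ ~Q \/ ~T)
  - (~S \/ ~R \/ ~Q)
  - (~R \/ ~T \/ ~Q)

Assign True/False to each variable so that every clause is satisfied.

P=T, Q=F, R=T, S=F, T=F

Branch on P: take P = True.
For the remaining variables, Q = False, R = True, S = False, T = False works.
Every clause has at least one true literal under this assignment.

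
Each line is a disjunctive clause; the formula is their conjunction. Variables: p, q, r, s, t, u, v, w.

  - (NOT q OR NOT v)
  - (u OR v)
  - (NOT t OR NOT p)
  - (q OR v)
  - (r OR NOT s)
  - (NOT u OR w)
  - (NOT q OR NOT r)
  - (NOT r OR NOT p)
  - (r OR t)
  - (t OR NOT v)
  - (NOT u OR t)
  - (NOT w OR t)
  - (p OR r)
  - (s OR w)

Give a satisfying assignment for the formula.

p=F  q=F  r=T  s=F  t=T  u=T  v=T  w=T

Set p = False and propagate.
  then r is forced to True.
  then q is forced to False.
  then v is forced to True.
  then t is forced to True.
Try s = False.
  then w is forced to True.
u is now unconstrained; take u = True.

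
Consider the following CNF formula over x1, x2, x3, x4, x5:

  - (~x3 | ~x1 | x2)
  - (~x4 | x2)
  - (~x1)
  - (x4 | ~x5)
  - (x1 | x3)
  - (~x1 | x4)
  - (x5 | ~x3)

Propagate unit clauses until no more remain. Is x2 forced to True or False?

True

Unit clause (~x1) sets x1 = False.
(x1 | x3) with x1 = False leaves only x3, so x3 = True.
In (x5 | ~x3), ~x3 is now false; x5 must hold, so x5 = True.
(x4 | ~x5) with x5 = True leaves only x4, so x4 = True.
(~x4 | x2) with x4 = True leaves only x2, so x2 = True.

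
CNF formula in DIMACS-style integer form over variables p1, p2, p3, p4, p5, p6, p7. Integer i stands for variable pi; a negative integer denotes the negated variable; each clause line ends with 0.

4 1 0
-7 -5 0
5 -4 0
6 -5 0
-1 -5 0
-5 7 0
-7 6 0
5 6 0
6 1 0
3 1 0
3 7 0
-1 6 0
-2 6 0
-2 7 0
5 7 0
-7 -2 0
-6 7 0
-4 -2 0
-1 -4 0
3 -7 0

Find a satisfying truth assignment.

p1 = T, p2 = F, p3 = T, p4 = F, p5 = F, p6 = T, p7 = T

Pure literal: p2 appears only negated; assign p2 = False.
p3 occurs only positively in the remaining clauses — set p3 = True.
Try p1 = True.
  then p5 is forced to False.
  then p4 is forced to False.
  then p6 is forced to True.
  then p7 is forced to True.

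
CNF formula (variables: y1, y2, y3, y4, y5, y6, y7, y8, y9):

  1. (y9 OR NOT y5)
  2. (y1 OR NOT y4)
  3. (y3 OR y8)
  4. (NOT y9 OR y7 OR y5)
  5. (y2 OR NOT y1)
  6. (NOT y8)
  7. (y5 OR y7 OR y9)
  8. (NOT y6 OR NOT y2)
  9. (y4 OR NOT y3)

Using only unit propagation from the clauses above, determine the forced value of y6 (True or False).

(NOT y8) is a unit clause: y8 = False.
(y3 OR y8) with y8 = False leaves only y3, so y3 = True.
In (y4 OR NOT y3), NOT y3 is now false; y4 must hold, so y4 = True.
From (NOT y4 OR y1) and y4 = True: y1 = True.
From (y2 OR NOT y1) and y1 = True: y2 = True.
(NOT y2 OR NOT y6) with y2 = True leaves only NOT y6, so y6 = False.

False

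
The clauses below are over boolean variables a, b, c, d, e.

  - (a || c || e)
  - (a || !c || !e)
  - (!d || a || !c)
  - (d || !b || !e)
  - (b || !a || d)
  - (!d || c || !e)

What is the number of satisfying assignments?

11

Split on a, then c.
  a=T, c=T: 5 of the 8 assignments to (b,d,e) work.
  a=T, c=F: remaining (b,d,e) ∈ {(F,T,F); (T,F,F); (T,T,F)} — 3.
  a=F, c=T: remaining (b,d,e) ∈ {(F,F,F); (T,F,F)} — 2.
  a=F, c=F: remaining (b,d,e) ∈ {(F,F,T)} — 1.
Total: 5 + 3 + 2 + 1 = 11.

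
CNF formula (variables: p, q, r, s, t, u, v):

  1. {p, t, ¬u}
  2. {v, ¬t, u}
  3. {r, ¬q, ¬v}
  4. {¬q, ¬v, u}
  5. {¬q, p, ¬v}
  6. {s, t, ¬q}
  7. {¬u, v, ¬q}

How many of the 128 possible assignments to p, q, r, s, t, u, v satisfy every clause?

55

Case analysis on q and v:
  q=T, v=T: remaining (p,r,s,t,u) ∈ {(T,T,F,T,T); (T,T,T,F,T); (T,T,T,T,T)} — 3.
  q=T, v=F: remaining (p,r,s,t,u) ∈ {(F,F,T,F,F); (F,T,T,F,F); (T,F,T,F,F); (T,T,T,F,F)} — 4.
  q=F, v=T: r, s free; 7 ways for (p,t,u) × 2^2 = 28.
  q=F, v=F: r, s free; 5 ways for (p,t,u) × 2^2 = 20.
Total: 3 + 4 + 28 + 20 = 55.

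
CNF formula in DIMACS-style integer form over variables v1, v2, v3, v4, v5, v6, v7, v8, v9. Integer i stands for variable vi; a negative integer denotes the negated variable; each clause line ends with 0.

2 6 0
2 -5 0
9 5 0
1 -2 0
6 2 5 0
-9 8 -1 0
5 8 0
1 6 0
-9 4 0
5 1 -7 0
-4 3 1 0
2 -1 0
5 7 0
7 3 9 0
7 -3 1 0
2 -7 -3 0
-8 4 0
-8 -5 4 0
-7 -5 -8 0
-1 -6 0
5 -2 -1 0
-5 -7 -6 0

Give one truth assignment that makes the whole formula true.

v1 = T, v2 = T, v3 = T, v4 = T, v5 = T, v6 = F, v7 = T, v8 = F, v9 = F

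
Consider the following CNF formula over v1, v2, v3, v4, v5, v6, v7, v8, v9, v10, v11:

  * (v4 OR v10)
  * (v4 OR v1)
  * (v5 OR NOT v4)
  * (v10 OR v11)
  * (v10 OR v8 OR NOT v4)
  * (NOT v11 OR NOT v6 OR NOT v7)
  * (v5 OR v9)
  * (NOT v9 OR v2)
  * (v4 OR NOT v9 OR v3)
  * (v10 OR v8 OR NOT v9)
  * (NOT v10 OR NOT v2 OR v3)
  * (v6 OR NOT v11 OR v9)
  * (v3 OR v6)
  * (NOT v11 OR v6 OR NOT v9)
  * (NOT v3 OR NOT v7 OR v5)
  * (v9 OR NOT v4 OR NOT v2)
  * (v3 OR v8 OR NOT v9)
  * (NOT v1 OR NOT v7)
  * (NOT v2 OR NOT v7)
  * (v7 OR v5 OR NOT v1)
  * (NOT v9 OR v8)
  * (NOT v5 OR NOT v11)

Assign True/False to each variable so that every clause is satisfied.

v1=False, v2=False, v3=True, v4=True, v5=True, v6=False, v7=False, v8=True, v9=False, v10=True, v11=False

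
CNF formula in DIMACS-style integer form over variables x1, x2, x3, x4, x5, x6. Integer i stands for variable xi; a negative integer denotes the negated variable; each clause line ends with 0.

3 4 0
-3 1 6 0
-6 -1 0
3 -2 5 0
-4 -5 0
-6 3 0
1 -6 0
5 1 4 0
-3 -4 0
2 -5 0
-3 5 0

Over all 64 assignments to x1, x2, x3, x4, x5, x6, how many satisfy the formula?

3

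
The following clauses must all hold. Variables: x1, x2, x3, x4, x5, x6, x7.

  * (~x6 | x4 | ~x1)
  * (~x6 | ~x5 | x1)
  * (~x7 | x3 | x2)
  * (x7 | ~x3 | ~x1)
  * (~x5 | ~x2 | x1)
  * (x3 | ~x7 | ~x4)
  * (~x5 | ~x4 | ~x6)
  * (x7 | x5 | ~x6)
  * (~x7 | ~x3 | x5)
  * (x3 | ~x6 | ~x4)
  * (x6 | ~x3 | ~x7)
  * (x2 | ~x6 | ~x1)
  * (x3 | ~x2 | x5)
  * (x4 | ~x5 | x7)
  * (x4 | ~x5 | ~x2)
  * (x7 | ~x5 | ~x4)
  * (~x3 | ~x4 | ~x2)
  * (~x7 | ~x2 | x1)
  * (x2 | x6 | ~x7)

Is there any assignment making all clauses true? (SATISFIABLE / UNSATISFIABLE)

Branch on x1: take x1 = True.
For the remaining variables, x2 = False, x3 = False, x4 = True, x5 = False, x6 = False, x7 = False works.
Every clause has at least one true literal under this assignment.
So x1=1, x2=0, x3=0, x4=1, x5=0, x6=0, x7=0 is a satisfying assignment.

SATISFIABLE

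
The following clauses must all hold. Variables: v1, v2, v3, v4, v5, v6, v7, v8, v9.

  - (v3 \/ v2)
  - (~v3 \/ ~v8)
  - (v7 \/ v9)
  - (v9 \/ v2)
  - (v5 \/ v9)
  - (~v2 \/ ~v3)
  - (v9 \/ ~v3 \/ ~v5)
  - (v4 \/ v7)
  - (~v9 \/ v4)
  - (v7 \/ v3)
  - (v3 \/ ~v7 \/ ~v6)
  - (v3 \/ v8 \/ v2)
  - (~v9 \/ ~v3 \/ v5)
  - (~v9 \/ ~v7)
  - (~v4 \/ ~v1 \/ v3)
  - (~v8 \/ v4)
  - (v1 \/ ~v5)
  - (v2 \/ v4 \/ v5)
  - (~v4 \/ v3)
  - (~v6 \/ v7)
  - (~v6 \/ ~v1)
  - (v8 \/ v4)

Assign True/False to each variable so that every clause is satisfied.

v1 = T  v2 = F  v3 = T  v4 = T  v5 = T  v6 = F  v7 = F  v8 = F  v9 = T

v6 occurs only negated in the remaining clauses — set v6 = False.
Try v1 = True.
Try v2 = False.
  then v3 is forced to True.
  then v8 is forced to False.
  then v9 is forced to True.
  then v4 is forced to True.
  then v5 is forced to True.
  then v7 is forced to False.
Every clause has at least one true literal under this assignment.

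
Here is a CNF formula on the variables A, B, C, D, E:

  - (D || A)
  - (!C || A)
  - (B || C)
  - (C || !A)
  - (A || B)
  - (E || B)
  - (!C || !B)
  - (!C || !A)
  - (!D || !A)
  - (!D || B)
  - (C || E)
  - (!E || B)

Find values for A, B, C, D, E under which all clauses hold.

A=False, B=True, C=False, D=True, E=True

Try A = False.
  then D is forced to True.
  then C is forced to False.
  then B is forced to True.
  then E is forced to True.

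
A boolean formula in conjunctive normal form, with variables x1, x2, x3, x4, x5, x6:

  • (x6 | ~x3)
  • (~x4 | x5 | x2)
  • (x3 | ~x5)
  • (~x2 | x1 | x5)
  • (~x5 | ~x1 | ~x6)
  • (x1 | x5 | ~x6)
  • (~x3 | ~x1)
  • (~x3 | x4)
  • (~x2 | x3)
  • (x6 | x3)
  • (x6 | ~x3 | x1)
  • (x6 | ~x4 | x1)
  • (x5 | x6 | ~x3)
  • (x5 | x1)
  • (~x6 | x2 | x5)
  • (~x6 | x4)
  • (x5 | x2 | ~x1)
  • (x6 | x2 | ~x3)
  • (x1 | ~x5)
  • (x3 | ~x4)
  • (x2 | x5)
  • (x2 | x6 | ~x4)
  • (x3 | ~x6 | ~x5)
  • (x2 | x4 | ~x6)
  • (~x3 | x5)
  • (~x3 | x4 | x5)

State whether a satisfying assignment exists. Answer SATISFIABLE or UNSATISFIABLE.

UNSATISFIABLE

x5 = True:
  propagation gives x3=True, x6=True, x1=False; an empty clause results — contradiction.
x5 = False:
  propagation gives x1=True, x3=False, x2=False; an empty clause results — contradiction.
Every branch closes, so no satisfying assignment exists.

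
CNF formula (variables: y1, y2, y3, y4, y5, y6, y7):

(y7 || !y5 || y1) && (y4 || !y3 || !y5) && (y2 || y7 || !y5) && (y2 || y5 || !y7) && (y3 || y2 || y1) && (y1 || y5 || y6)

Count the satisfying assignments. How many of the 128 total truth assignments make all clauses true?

60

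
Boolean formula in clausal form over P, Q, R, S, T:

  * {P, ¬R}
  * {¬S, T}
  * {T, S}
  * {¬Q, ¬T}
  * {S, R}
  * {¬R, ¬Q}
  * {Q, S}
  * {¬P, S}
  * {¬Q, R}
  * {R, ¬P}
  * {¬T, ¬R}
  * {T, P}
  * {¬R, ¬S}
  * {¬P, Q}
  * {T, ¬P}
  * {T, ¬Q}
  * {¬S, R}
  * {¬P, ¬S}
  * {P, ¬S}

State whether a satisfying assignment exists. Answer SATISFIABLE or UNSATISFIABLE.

UNSATISFIABLE

S = True:
  propagation gives T=True, Q=False, R=False; an empty clause results — contradiction.
S = False:
  propagation gives T=True, Q=False; an empty clause results — contradiction.
Every branch closes, so no satisfying assignment exists.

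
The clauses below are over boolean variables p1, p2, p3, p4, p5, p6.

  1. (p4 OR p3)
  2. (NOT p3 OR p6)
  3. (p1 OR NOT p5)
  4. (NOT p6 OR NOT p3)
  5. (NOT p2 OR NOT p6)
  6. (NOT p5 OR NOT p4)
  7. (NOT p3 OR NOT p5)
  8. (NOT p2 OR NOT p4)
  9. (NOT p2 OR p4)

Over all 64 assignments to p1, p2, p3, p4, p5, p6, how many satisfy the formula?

4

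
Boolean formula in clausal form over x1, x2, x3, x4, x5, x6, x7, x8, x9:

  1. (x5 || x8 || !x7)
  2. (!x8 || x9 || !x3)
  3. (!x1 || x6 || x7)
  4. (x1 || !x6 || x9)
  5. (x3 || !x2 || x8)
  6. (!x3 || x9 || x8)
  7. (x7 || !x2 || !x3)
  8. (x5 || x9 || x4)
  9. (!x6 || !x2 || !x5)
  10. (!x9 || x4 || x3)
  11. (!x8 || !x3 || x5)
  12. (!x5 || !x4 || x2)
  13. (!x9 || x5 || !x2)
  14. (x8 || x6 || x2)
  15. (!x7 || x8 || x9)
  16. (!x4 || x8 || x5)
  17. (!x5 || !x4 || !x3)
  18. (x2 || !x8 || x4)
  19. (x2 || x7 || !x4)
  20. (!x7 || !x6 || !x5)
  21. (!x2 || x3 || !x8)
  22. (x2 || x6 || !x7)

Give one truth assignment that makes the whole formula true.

x1=T, x2=F, x3=F, x4=T, x5=F, x6=T, x7=T, x8=T, x9=F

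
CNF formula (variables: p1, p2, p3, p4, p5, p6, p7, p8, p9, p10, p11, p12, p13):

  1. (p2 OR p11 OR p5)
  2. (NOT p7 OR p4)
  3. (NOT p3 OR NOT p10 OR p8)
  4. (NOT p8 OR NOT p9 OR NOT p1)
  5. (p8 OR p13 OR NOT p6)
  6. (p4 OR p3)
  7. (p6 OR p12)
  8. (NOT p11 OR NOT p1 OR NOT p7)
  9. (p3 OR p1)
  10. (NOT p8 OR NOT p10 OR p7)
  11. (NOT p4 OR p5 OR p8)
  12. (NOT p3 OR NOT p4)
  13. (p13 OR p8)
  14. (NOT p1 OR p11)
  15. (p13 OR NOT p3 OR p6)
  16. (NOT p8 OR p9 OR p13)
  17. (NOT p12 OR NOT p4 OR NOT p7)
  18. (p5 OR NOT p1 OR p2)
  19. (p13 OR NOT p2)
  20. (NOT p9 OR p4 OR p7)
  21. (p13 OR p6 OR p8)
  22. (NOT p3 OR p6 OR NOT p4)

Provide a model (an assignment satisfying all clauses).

Pure literal: p5 appears only positively; assign p5 = True.
Pure literal: p10 appears only negated; assign p10 = False.
Try p1 = True.
  then p11 is forced to True.
  then p7 is forced to False.
Try p2 = True.
  then p13 is forced to True.
Set p3 = False and propagate.
  then p4 is forced to True.
For the remaining variables, p6 = False, p8 = False, p9 = False, p12 = True works.
Check each clause:
  1. (p5 OR p11 OR p2) — p2 is true.
  2. (p4 OR NOT p7) — NOT p7 is true.
  3. (p8 OR NOT p3 OR NOT p10) — NOT p3 is true.
  4. (NOT p9 OR NOT p8 OR NOT p1) — NOT p8 is true.
  5. (p8 OR p13 OR NOT p6) — NOT p6 is true.
  6. (p3 OR p4) — p4 is true.
  7. (p6 OR p12) — p12 is true.
  8. (NOT p11 OR NOT p7 OR NOT p1) — NOT p7 is true.
  9. (p3 OR p1) — p1 is true.
  10. (NOT p8 OR NOT p10 OR p7) — NOT p8 is true.
  11. (NOT p4 OR p8 OR p5) — p5 is true.
  12. (NOT p4 OR NOT p3) — NOT p3 is true.
  13. (p13 OR p8) — p13 is true.
  14. (p11 OR NOT p1) — p11 is true.
  15. (p13 OR p6 OR NOT p3) — p13 is true.
  16. (p13 OR p9 OR NOT p8) — NOT p8 is true.
  17. (NOT p4 OR NOT p7 OR NOT p12) — NOT p7 is true.
  18. (NOT p1 OR p2 OR p5) — p2 is true.
  19. (NOT p2 OR p13) — p13 is true.
  20. (p7 OR NOT p9 OR p4) — p4 is true.
  21. (p13 OR p6 OR p8) — p13 is true.
  22. (p6 OR NOT p3 OR NOT p4) — NOT p3 is true.

p1 = 1  p2 = 1  p3 = 0  p4 = 1  p5 = 1  p6 = 0  p7 = 0  p8 = 0  p9 = 0  p10 = 0  p11 = 1  p12 = 1  p13 = 1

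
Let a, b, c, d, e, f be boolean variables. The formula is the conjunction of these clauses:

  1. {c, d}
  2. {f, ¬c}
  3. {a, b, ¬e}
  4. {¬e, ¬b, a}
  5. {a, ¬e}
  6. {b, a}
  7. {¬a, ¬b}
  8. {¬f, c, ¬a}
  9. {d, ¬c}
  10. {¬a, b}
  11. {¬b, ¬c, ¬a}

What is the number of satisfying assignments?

3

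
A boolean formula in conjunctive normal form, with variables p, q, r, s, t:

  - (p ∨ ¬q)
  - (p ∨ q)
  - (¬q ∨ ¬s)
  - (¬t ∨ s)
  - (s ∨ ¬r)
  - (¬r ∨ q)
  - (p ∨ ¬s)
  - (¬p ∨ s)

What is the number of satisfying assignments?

The models are:
  p=T q=F r=F s=T t=F
  p=T q=F r=F s=T t=T
Count: 2.

2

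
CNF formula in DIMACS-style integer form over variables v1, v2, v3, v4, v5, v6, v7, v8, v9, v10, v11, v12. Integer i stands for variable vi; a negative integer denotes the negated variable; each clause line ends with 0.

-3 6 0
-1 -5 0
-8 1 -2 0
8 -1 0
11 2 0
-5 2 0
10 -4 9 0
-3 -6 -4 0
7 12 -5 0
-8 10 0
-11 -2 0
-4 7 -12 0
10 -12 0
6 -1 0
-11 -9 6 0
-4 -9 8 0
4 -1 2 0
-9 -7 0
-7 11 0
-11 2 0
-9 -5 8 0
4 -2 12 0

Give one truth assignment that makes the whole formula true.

v5 occurs only negated in the remaining clauses — set v5 = False.
Pure literal: v10 appears only positively; assign v10 = True.
Set v1 = False and propagate.
The remaining clauses are satisfied by v2 = True, v3 = True, v4 = False, v6 = True, v7 = False, v8 = False, v9 = True, v11 = False, v12 = True.

v1 = F, v2 = T, v3 = T, v4 = F, v5 = F, v6 = T, v7 = F, v8 = F, v9 = T, v10 = T, v11 = F, v12 = T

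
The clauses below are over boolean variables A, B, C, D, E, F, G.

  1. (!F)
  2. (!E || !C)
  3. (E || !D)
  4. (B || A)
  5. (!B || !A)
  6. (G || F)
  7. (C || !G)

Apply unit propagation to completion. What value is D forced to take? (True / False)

False

(!F) is a unit clause: F = False.
(G || F): since F = False, the clause reduces to (G). G = True.
(C || !G): since G = True, the clause reduces to (C). C = True.
(!C || !E): since C = True, the clause reduces to (!E). E = False.
In (E || !D), E is now false; !D must hold, so D = False.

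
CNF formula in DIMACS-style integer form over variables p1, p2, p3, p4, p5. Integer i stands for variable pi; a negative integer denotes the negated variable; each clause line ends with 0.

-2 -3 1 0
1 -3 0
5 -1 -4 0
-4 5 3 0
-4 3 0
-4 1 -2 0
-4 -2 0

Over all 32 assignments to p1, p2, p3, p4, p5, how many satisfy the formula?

13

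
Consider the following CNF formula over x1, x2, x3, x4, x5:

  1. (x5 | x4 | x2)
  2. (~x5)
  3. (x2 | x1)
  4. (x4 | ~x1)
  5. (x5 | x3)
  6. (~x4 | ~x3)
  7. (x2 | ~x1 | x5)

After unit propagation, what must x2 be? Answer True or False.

True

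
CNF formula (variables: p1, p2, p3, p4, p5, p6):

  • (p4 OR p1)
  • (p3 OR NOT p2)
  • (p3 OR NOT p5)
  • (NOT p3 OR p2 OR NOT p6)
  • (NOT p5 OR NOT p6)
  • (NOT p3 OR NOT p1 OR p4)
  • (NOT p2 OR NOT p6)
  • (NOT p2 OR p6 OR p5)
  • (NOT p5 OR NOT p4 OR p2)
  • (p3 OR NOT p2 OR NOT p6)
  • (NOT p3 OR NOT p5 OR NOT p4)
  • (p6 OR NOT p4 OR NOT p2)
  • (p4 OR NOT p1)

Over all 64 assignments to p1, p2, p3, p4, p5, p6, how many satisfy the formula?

The models are:
  p1=0 p2=0 p3=0 p4=1 p5=0 p6=0
  p1=0 p2=0 p3=0 p4=1 p5=0 p6=1
  p1=0 p2=0 p3=1 p4=1 p5=0 p6=0
  p1=1 p2=0 p3=0 p4=1 p5=0 p6=0
  p1=1 p2=0 p3=0 p4=1 p5=0 p6=1
  p1=1 p2=0 p3=1 p4=1 p5=0 p6=0
That's 6 in total.

6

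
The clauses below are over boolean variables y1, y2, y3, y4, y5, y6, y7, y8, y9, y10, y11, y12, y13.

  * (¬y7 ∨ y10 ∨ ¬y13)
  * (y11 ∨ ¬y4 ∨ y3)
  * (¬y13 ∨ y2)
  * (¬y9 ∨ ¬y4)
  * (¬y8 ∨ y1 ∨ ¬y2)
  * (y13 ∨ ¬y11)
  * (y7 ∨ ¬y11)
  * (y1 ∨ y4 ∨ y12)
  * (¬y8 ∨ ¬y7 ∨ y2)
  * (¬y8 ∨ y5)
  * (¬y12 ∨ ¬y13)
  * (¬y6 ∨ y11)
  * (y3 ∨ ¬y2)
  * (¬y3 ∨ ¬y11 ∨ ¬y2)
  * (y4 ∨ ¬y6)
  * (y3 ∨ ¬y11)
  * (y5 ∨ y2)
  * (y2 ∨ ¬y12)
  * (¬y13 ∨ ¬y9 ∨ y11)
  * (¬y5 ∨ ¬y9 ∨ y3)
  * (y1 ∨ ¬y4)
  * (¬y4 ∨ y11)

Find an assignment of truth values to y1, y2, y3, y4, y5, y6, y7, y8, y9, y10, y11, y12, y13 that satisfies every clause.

y1 = 1, y2 = 1, y3 = 1, y4 = 0, y5 = 1, y6 = 0, y7 = 1, y8 = 1, y9 = 1, y10 = 1, y11 = 0, y12 = 1, y13 = 0

Check each clause:
  1. (¬y7 ∨ ¬y13 ∨ y10) — y10 is true.
  2. (y11 ∨ ¬y4 ∨ y3) — y3 is true.
  3. (y2 ∨ ¬y13) — y2 is true.
  4. (¬y9 ∨ ¬y4) — ¬y4 is true.
  5. (¬y8 ∨ y1 ∨ ¬y2) — y1 is true.
  6. (¬y11 ∨ y13) — ¬y11 is true.
  7. (¬y11 ∨ y7) — ¬y11 is true.
  8. (y1 ∨ y4 ∨ y12) — y1 is true.
  9. (¬y7 ∨ ¬y8 ∨ y2) — y2 is true.
  10. (¬y8 ∨ y5) — y5 is true.
  11. (¬y12 ∨ ¬y13) — ¬y13 is true.
  12. (y11 ∨ ¬y6) — ¬y6 is true.
  13. (y3 ∨ ¬y2) — y3 is true.
  14. (¬y2 ∨ ¬y11 ∨ ¬y3) — ¬y11 is true.
  15. (y4 ∨ ¬y6) — ¬y6 is true.
  16. (¬y11 ∨ y3) — y3 is true.
  17. (y5 ∨ y2) — y2 is true.
  18. (¬y12 ∨ y2) — y2 is true.
  19. (y11 ∨ ¬y9 ∨ ¬y13) — ¬y13 is true.
  20. (¬y9 ∨ ¬y5 ∨ y3) — y3 is true.
  21. (¬y4 ∨ y1) — y1 is true.
  22. (y11 ∨ ¬y4) — ¬y4 is true.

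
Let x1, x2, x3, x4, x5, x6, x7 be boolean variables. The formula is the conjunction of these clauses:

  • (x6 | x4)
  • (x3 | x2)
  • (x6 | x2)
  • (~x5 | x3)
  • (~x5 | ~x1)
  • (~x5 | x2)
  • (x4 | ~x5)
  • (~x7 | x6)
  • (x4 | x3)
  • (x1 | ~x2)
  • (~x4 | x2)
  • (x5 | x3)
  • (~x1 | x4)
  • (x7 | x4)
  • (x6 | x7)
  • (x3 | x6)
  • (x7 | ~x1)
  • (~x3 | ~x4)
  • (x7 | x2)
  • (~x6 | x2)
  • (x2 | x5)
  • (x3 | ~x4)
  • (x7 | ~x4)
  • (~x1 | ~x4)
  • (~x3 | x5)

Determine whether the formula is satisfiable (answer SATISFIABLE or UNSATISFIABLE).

UNSATISFIABLE

x4 = True:
  propagation gives x2=True, x1=True; an empty clause results — contradiction.
x4 = False:
  propagation gives x6=True, x5=False, x3=True; an empty clause results — contradiction.
Every branch closes, so no satisfying assignment exists.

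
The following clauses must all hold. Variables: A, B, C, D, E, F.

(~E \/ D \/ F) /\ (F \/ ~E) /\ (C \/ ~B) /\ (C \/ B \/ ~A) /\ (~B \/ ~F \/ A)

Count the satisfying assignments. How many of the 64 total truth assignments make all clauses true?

26

Split on B, then F.
  B=T, F=T: remaining (A,C,D,E) ∈ {(T,T,F,F); (T,T,F,T); (T,T,T,F); (T,T,T,T)} — 4.
  B=T, F=F: remaining (A,C,D,E) ∈ {(F,T,F,F); (F,T,T,F); (T,T,F,F); (T,T,T,F)} — 4.
  B=F, F=T: D, E free; 3 ways for (A,C) × 2^2 = 12.
  B=F, F=F: D free; 3 ways for (A,C,E) × 2^1 = 6.
Total: 4 + 4 + 12 + 6 = 26.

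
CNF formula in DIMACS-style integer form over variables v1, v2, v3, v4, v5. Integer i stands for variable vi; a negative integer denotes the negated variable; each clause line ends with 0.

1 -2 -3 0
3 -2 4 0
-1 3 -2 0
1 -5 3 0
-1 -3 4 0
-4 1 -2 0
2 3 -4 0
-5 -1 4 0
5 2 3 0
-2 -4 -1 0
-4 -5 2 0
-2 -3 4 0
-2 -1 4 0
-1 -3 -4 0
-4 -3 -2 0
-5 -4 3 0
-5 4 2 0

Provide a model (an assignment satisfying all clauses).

v1=0  v2=0  v3=1  v4=0  v5=0

Try v1 = False.
The remaining clauses are satisfied by v2 = False, v3 = True, v4 = False, v5 = False.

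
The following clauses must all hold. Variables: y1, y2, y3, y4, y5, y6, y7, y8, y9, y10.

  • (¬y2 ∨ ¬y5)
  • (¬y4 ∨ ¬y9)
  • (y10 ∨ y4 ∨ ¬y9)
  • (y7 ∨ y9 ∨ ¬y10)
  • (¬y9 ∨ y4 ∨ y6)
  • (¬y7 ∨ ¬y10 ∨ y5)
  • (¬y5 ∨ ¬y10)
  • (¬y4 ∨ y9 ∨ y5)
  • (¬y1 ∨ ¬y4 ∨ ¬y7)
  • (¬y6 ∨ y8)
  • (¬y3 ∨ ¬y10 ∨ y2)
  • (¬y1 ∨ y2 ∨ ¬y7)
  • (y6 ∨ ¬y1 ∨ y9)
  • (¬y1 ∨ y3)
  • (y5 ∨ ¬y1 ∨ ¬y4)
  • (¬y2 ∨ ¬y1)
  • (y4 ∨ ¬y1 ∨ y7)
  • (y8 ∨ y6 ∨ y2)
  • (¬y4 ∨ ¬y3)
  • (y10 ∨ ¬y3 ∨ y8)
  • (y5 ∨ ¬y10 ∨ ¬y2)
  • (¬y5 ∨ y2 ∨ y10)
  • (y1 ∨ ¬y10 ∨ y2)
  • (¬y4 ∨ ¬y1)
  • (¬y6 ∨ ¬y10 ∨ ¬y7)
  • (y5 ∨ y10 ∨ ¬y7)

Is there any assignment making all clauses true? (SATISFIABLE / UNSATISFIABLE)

Pure literal: y8 appears only positively; assign y8 = True.
Try y1 = False.
For the remaining variables, y2 = False, y3 = True, y4 = False, y5 = False, y6 = True, y7 = False, y9 = False, y10 = False works.
Every clause has at least one true literal under this assignment.
So y1 = 0, y2 = 0, y3 = 1, y4 = 0, y5 = 0, y6 = 1, y7 = 0, y8 = 1, y9 = 0, y10 = 0 is a satisfying assignment.

SATISFIABLE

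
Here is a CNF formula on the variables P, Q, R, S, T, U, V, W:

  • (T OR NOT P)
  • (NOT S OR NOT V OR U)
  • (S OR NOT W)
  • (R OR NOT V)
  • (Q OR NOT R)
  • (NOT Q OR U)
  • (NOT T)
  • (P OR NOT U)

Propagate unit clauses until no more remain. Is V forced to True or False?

False

(NOT T) stands alone — T = False.
In (NOT P OR T), T is now false; NOT P must hold, so P = False.
In (NOT U OR P), P is now false; NOT U must hold, so U = False.
From (U OR NOT Q) and U = False: Q = False.
In (NOT R OR Q), Q is now false; NOT R must hold, so R = False.
In (R OR NOT V), R is now false; NOT V must hold, so V = False.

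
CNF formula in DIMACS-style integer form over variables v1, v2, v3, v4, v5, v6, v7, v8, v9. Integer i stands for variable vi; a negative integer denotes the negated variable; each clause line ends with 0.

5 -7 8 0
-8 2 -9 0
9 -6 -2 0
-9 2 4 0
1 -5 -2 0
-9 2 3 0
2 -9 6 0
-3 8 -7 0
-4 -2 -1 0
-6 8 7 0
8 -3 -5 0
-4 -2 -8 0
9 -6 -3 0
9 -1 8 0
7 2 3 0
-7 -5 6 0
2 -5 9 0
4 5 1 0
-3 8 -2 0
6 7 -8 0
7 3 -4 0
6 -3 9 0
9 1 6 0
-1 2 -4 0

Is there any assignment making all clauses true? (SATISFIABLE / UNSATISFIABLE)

SATISFIABLE

Try v1 = True.
Set v2 = True and propagate.
  then v4 is forced to False.
Try v3 = False.
The remaining clauses are satisfied by v5 = True, v6 = False, v7 = False, v8 = False, v9 = True.
So v1=True  v2=True  v3=False  v4=False  v5=True  v6=False  v7=False  v8=False  v9=True is a satisfying assignment.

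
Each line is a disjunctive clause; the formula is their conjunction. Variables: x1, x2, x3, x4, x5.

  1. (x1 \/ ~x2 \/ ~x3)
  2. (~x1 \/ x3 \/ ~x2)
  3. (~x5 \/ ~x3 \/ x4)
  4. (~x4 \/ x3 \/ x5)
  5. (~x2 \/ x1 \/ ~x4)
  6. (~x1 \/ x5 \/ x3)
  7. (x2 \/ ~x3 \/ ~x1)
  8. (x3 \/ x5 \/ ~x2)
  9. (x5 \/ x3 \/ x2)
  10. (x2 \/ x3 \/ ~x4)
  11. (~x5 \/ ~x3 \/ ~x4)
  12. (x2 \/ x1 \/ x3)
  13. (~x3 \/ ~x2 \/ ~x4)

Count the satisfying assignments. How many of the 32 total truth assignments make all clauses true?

5

Satisfying assignments:
  x1=F x2=F x3=T x4=F x5=F
  x1=F x2=F x3=T x4=T x5=F
  x1=F x2=T x3=F x4=F x5=T
  x1=T x2=F x3=F x4=F x5=T
  x1=T x2=T x3=T x4=F x5=F
That's 5 in total.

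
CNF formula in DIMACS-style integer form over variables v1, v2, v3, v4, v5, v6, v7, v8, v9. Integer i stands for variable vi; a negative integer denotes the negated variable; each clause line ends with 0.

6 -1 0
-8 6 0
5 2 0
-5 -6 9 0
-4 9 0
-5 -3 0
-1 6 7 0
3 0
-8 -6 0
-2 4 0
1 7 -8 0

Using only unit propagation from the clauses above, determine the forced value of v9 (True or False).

True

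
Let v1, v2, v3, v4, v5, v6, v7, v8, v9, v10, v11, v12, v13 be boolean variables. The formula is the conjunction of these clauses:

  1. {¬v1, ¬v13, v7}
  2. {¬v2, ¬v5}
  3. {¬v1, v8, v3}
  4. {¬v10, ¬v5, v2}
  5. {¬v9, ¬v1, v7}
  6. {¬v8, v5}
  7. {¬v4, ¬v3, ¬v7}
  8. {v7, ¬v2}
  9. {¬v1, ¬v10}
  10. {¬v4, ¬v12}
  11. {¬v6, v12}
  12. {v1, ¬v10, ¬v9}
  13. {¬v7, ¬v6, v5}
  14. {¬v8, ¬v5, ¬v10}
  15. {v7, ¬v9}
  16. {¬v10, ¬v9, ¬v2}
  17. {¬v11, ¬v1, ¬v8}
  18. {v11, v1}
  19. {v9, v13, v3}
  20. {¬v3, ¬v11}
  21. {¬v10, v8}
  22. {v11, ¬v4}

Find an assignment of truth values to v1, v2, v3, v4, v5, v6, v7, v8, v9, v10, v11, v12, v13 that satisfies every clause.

Pure literal: v4 appears only negated; assign v4 = False.
v6 occurs only negated in the remaining clauses — set v6 = False.
Branch on v1: take v1 = True.
  then v10 is forced to False.
Try v2 = False.
Set v3 = True and propagate.
  then v11 is forced to False.
The remaining clauses are satisfied by v5 = False, v7 = True, v8 = False, v9 = True, v12 = True, v13 = True.
Every clause has at least one true literal under this assignment.

v1 = 1, v2 = 0, v3 = 1, v4 = 0, v5 = 0, v6 = 0, v7 = 1, v8 = 0, v9 = 1, v10 = 0, v11 = 0, v12 = 1, v13 = 1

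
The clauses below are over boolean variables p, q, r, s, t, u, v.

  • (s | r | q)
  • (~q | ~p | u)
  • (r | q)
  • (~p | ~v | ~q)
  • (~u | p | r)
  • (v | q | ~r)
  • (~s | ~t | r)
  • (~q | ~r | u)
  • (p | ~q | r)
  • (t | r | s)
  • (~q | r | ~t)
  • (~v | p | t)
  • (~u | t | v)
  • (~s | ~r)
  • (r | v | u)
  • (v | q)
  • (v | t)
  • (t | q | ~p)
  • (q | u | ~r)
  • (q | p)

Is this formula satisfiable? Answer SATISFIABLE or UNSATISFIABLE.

SATISFIABLE

Branch on p: take p = True.
For the remaining variables, q = True, r = True, s = False, t = True, u = True, v = False works.
Every clause has at least one true literal under this assignment.
So p=T, q=T, r=T, s=F, t=T, u=T, v=F is a satisfying assignment.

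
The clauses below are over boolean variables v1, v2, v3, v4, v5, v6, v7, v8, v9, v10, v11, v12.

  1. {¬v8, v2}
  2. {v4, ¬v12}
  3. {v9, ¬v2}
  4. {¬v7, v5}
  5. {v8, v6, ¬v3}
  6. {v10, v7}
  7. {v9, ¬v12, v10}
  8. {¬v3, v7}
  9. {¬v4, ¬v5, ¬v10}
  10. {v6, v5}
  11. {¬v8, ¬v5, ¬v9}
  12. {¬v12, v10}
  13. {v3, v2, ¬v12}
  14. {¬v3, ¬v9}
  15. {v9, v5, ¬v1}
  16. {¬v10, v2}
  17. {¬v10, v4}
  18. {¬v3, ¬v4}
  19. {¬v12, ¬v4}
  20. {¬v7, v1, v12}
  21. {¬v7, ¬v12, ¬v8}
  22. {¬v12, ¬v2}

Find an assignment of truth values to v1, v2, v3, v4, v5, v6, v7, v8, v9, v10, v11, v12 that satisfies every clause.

Pure literal: v6 appears only positively; assign v6 = True.
Set v1 = True and propagate.
Try v2 = False.
  then v8 is forced to False.
  then v10 is forced to False.
  then v7 is forced to True.
  then v5 is forced to True.
  then v12 is forced to False.
The remaining clauses are satisfied by v3 = False, v4 = False, v9 = True, v11 = True.
Every clause has at least one true literal under this assignment.

v1=1  v2=0  v3=0  v4=0  v5=1  v6=1  v7=1  v8=0  v9=1  v10=0  v11=1  v12=0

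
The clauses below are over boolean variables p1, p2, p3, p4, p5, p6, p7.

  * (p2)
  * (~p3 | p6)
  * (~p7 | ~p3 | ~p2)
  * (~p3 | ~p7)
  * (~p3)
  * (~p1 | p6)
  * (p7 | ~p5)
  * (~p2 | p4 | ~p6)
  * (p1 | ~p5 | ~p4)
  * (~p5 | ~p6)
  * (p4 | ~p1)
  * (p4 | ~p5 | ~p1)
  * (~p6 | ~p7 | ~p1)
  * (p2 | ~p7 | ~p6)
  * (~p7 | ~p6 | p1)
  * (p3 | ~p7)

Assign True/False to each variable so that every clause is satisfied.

p1=F  p2=T  p3=F  p4=T  p5=F  p6=T  p7=F

Unit propagation: (p2) forces p2 = True.
(~p3) is a unit clause, so p3 = False.
Unit propagation: (~p7) forces p7 = False.
Unit propagation: (~p5) forces p5 = False.
p1 occurs only negated in the remaining clauses — set p1 = False.
Pure literal: p4 appears only positively; assign p4 = True.
p6 is now unconstrained; take p6 = True.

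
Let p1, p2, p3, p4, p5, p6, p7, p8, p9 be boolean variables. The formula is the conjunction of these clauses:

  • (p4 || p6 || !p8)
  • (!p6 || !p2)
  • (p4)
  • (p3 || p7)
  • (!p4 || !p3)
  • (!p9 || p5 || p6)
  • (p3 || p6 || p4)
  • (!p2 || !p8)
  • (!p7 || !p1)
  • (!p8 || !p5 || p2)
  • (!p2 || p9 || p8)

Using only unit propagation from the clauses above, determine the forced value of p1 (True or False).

(p4) stands alone — p4 = True.
(!p4 || !p3) with p4 = True leaves only !p3, so p3 = False.
In (p3 || p7), p3 is now false; p7 must hold, so p7 = True.
In (!p7 || !p1), !p7 is now false; !p1 must hold, so p1 = False.

False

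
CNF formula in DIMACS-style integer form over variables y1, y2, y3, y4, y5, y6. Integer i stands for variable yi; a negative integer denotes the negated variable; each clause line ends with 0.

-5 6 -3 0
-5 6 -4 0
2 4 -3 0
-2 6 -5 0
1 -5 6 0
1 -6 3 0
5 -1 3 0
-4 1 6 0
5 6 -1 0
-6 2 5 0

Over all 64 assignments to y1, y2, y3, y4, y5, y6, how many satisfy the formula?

18

Case analysis on y6 and y5:
  y6=1, y5=1: 10 of the 16 assignments to (y1,y2,y3,y4) work.
  y6=1, y5=0: remaining (y1,y2,y3,y4) ∈ {(0,1,1,0); (0,1,1,1); (1,1,1,0); (1,1,1,1)} — 4.
  y6=0, y5=1: remaining (y1,y2,y3,y4) ∈ {(1,0,0,0)} — 1.
  y6=0, y5=0: remaining (y1,y2,y3,y4) ∈ {(0,0,0,0); (0,1,0,0); (0,1,1,0)} — 3.
Total: 10 + 4 + 1 + 3 = 18.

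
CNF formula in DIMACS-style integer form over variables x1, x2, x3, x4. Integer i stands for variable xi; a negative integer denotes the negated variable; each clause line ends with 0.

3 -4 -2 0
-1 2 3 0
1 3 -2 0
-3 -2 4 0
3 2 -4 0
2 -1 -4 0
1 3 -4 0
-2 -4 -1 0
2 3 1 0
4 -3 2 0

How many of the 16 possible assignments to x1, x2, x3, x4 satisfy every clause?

3

The models are:
  x1=F x2=F x3=T x4=T
  x1=F x2=T x3=T x4=T
  x1=T x2=T x3=F x4=F
That's 3 in total.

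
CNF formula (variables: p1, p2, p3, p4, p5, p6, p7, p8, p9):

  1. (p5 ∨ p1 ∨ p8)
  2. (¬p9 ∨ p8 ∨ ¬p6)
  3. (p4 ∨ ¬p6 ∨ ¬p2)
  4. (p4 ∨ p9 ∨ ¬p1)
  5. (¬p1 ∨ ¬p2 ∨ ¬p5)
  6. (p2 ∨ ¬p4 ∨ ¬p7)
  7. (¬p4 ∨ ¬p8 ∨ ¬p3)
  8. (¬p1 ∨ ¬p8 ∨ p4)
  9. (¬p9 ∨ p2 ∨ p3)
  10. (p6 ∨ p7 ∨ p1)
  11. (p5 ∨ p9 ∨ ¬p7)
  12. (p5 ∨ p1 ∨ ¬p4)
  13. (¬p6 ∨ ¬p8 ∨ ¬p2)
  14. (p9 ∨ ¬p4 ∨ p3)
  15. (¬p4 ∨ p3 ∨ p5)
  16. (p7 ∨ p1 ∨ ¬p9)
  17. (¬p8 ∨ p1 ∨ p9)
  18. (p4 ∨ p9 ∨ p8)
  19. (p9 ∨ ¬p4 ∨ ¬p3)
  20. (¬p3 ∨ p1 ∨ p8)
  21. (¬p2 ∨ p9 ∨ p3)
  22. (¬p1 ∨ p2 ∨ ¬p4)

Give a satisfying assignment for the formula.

p1=False  p2=True  p3=False  p4=True  p5=True  p6=False  p7=True  p8=False  p9=True

Check each clause:
  1. (p8 ∨ p1 ∨ p5) — p5 is true.
  2. (¬p6 ∨ ¬p9 ∨ p8) — ¬p6 is true.
  3. (¬p2 ∨ p4 ∨ ¬p6) — ¬p6 is true.
  4. (p4 ∨ p9 ∨ ¬p1) — p9 is true.
  5. (¬p1 ∨ ¬p5 ∨ ¬p2) — ¬p1 is true.
  6. (p2 ∨ ¬p4 ∨ ¬p7) — p2 is true.
  7. (¬p3 ∨ ¬p4 ∨ ¬p8) — ¬p8 is true.
  8. (¬p8 ∨ ¬p1 ∨ p4) — ¬p8 is true.
  9. (¬p9 ∨ p2 ∨ p3) — p2 is true.
  10. (p6 ∨ p1 ∨ p7) — p7 is true.
  11. (p5 ∨ p9 ∨ ¬p7) — p9 is true.
  12. (p1 ∨ p5 ∨ ¬p4) — p5 is true.
  13. (¬p2 ∨ ¬p6 ∨ ¬p8) — ¬p8 is true.
  14. (¬p4 ∨ p9 ∨ p3) — p9 is true.
  15. (p5 ∨ p3 ∨ ¬p4) — p5 is true.
  16. (¬p9 ∨ p7 ∨ p1) — p7 is true.
  17. (p1 ∨ ¬p8 ∨ p9) — ¬p8 is true.
  18. (p8 ∨ p4 ∨ p9) — p9 is true.
  19. (¬p3 ∨ ¬p4 ∨ p9) — p9 is true.
  20. (¬p3 ∨ p1 ∨ p8) — ¬p3 is true.
  21. (¬p2 ∨ p9 ∨ p3) — p9 is true.
  22. (¬p1 ∨ ¬p4 ∨ p2) — p2 is true.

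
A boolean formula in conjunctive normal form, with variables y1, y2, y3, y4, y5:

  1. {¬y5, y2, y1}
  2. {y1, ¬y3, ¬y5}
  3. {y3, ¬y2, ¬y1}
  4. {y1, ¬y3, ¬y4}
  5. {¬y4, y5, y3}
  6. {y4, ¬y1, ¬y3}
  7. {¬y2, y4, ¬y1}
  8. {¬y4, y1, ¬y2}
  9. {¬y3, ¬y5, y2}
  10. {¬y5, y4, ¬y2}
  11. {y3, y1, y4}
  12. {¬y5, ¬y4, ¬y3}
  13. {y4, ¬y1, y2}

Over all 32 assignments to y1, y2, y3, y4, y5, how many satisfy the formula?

5

Satisfying assignments:
  y1=0 y2=0 y3=1 y4=0 y5=0
  y1=0 y2=1 y3=1 y4=0 y5=0
  y1=1 y2=0 y3=0 y4=1 y5=1
  y1=1 y2=0 y3=1 y4=1 y5=0
  y1=1 y2=1 y3=1 y4=1 y5=0
Count: 5.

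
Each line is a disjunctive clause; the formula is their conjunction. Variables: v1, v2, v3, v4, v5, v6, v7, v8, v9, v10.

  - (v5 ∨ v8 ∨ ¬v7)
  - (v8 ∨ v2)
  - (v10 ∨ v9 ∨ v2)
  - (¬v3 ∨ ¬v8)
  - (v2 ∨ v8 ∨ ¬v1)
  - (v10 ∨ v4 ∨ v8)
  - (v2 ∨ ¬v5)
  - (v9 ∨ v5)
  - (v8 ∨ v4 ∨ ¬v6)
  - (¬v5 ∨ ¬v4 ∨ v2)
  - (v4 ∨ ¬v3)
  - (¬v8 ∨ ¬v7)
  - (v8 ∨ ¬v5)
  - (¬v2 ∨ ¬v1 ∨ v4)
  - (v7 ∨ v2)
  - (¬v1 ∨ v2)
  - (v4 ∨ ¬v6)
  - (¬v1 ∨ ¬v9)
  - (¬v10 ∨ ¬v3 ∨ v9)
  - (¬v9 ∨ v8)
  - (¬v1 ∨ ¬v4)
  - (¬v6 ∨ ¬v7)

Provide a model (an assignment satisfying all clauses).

v1=F  v2=T  v3=F  v4=F  v5=T  v6=F  v7=F  v8=T  v9=T  v10=T

Pure literal: v1 appears only negated; assign v1 = False.
v3 occurs only negated in the remaining clauses — set v3 = False.
Set v2 = True and propagate.
For the remaining variables, v4 = False, v5 = True, v6 = False, v7 = False, v8 = True, v9 = True, v10 = True works.
Every clause has at least one true literal under this assignment.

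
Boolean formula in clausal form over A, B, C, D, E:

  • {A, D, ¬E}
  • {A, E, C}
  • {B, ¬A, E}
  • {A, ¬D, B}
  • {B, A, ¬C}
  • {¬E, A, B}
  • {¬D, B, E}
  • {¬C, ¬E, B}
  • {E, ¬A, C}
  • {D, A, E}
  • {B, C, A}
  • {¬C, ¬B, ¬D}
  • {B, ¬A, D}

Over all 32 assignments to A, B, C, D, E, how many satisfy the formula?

6

The models are:
  A=F B=T C=F D=T E=T
  A=T B=F C=F D=T E=T
  A=T B=T C=F D=F E=T
  A=T B=T C=F D=T E=T
  A=T B=T C=T D=F E=F
  A=T B=T C=T D=F E=T
Count: 6.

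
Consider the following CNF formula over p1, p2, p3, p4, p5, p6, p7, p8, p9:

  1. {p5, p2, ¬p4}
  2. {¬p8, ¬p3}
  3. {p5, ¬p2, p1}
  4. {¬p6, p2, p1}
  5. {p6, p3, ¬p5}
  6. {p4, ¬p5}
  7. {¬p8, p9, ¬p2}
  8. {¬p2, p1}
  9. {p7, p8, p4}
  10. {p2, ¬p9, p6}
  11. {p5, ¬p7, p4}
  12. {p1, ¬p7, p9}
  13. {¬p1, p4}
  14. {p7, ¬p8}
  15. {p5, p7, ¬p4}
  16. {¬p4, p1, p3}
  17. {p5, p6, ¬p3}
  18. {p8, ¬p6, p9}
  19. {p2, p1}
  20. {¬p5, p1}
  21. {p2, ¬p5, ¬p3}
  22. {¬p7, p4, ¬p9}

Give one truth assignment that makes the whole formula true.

p1 = True, p2 = False, p3 = False, p4 = True, p5 = True, p6 = True, p7 = True, p8 = True, p9 = False

Check each clause:
  1. {p5, ¬p4, p2} — p5 is true.
  2. {¬p8, ¬p3} — ¬p3 is true.
  3. {p1, ¬p2, p5} — p1 is true.
  4. {p2, ¬p6, p1} — p1 is true.
  5. {p6, ¬p5, p3} — p6 is true.
  6. {¬p5, p4} — p4 is true.
  7. {¬p2, ¬p8, p9} — ¬p2 is true.
  8. {¬p2, p1} — p1 is true.
  9. {p4, p7, p8} — p8 is true.
  10. {p6, p2, ¬p9} — p6 is true.
  11. {¬p7, p4, p5} — p4 is true.
  12. {p1, p9, ¬p7} — p1 is true.
  13. {p4, ¬p1} — p4 is true.
  14. {p7, ¬p8} — p7 is true.
  15. {p5, p7, ¬p4} — p5 is true.
  16. {p1, ¬p4, p3} — p1 is true.
  17. {p5, p6, ¬p3} — ¬p3 is true.
  18. {p9, ¬p6, p8} — p8 is true.
  19. {p2, p1} — p1 is true.
  20. {¬p5, p1} — p1 is true.
  21. {¬p3, ¬p5, p2} — ¬p3 is true.
  22. {¬p7, ¬p9, p4} — p4 is true.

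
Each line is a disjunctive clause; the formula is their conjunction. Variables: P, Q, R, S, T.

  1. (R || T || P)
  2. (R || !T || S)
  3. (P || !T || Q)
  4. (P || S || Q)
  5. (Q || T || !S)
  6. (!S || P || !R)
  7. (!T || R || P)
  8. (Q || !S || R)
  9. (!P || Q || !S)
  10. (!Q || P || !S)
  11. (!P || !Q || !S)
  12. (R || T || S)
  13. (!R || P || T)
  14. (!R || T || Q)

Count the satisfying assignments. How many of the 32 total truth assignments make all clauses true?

The models are:
  P=0 Q=1 R=1 S=0 T=1
  P=1 Q=0 R=1 S=0 T=1
  P=1 Q=1 R=1 S=0 T=0
  P=1 Q=1 R=1 S=0 T=1
That's 4 in total.

4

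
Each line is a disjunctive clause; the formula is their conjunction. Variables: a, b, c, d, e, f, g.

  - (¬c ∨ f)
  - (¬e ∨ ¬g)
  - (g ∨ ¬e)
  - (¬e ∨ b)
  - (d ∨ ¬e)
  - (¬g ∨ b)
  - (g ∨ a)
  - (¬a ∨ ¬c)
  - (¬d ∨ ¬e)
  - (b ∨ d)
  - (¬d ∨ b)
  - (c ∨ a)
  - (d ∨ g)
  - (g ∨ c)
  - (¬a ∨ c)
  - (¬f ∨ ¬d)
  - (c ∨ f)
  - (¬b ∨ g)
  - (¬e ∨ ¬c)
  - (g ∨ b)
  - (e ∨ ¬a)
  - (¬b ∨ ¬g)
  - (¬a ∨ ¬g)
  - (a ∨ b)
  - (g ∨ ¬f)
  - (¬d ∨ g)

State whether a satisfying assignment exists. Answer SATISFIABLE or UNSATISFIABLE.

UNSATISFIABLE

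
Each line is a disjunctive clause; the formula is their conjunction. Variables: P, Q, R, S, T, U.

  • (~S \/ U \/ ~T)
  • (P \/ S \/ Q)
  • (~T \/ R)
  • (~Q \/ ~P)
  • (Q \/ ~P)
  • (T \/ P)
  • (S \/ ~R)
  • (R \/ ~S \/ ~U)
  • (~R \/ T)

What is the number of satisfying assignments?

Satisfying assignments:
  P=F Q=F R=T S=T T=T U=T
  P=F Q=T R=T S=T T=T U=T
Count: 2.

2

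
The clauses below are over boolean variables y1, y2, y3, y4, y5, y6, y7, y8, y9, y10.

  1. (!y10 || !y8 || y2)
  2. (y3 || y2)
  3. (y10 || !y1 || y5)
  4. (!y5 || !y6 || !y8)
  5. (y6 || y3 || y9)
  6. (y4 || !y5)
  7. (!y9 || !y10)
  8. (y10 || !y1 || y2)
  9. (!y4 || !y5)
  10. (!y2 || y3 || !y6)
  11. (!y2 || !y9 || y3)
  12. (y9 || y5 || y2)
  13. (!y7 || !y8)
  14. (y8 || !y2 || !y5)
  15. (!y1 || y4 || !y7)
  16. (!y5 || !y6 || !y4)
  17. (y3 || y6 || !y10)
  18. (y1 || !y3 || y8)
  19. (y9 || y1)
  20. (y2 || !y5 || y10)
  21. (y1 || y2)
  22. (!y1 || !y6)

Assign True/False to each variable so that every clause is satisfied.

y7 occurs only negated in the remaining clauses — set y7 = False.
Branch on y1: take y1 = True.
  then y6 is forced to False.
Branch on y2: take y2 = True.
For the remaining variables, y3 = True, y4 = True, y5 = False, y8 = False, y9 = False, y10 = True works.
Check each clause:
  1. (!y10 || y2 || !y8) — !y8 is true.
  2. (y3 || y2) — y2 is true.
  3. (y10 || y5 || !y1) — y10 is true.
  4. (!y6 || !y5 || !y8) — !y8 is true.
  5. (y6 || y9 || y3) — y3 is true.
  6. (y4 || !y5) — !y5 is true.
  7. (!y9 || !y10) — !y9 is true.
  8. (y10 || y2 || !y1) — y10 is true.
  9. (!y4 || !y5) — !y5 is true.
  10. (!y6 || y3 || !y2) — !y6 is true.
  11. (!y9 || y3 || !y2) — y3 is true.
  12. (y5 || y2 || y9) — y2 is true.
  13. (!y7 || !y8) — !y8 is true.
  14. (!y5 || y8 || !y2) — !y5 is true.
  15. (y4 || !y1 || !y7) — !y7 is true.
  16. (!y6 || !y4 || !y5) — !y6 is true.
  17. (!y10 || y6 || y3) — y3 is true.
  18. (!y3 || y8 || y1) — y1 is true.
  19. (y9 || y1) — y1 is true.
  20. (y10 || !y5 || y2) — y2 is true.
  21. (y1 || y2) — y1 is true.
  22. (!y6 || !y1) — !y6 is true.

y1=True, y2=True, y3=True, y4=True, y5=False, y6=False, y7=False, y8=False, y9=False, y10=True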